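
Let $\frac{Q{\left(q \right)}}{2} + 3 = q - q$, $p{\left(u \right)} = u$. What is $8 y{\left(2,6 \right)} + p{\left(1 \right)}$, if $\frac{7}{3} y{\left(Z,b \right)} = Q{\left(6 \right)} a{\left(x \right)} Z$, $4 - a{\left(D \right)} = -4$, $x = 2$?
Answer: $- \frac{2297}{7} \approx -328.14$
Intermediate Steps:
$Q{\left(q \right)} = -6$ ($Q{\left(q \right)} = -6 + 2 \left(q - q\right) = -6 + 2 \cdot 0 = -6 + 0 = -6$)
$a{\left(D \right)} = 8$ ($a{\left(D \right)} = 4 - -4 = 4 + 4 = 8$)
$y{\left(Z,b \right)} = - \frac{144 Z}{7}$ ($y{\left(Z,b \right)} = \frac{3 \left(-6\right) 8 Z}{7} = \frac{3 \left(- 48 Z\right)}{7} = - \frac{144 Z}{7}$)
$8 y{\left(2,6 \right)} + p{\left(1 \right)} = 8 \left(\left(- \frac{144}{7}\right) 2\right) + 1 = 8 \left(- \frac{288}{7}\right) + 1 = - \frac{2304}{7} + 1 = - \frac{2297}{7}$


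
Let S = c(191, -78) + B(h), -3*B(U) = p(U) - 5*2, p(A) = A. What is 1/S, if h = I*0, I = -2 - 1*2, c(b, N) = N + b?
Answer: 3/349 ≈ 0.0085960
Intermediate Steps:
I = -4 (I = -2 - 2 = -4)
h = 0 (h = -4*0 = 0)
B(U) = 10/3 - U/3 (B(U) = -(U - 5*2)/3 = -(U - 10)/3 = -(-10 + U)/3 = 10/3 - U/3)
S = 349/3 (S = (-78 + 191) + (10/3 - ⅓*0) = 113 + (10/3 + 0) = 113 + 10/3 = 349/3 ≈ 116.33)
1/S = 1/(349/3) = 3/349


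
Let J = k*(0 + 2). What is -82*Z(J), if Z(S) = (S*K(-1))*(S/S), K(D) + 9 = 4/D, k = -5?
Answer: -10660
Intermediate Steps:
K(D) = -9 + 4/D
J = -10 (J = -5*(0 + 2) = -5*2 = -10)
Z(S) = -13*S (Z(S) = (S*(-9 + 4/(-1)))*(S/S) = (S*(-9 + 4*(-1)))*1 = (S*(-9 - 4))*1 = (S*(-13))*1 = -13*S*1 = -13*S)
-82*Z(J) = -(-1066)*(-10) = -82*130 = -10660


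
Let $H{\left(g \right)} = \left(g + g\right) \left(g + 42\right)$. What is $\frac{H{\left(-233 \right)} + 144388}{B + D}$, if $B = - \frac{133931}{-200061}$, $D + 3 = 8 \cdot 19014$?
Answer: $\frac{23346518517}{15215606290} \approx 1.5344$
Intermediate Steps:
$D = 152109$ ($D = -3 + 8 \cdot 19014 = -3 + 152112 = 152109$)
$H{\left(g \right)} = 2 g \left(42 + g\right)$
$B = \frac{133931}{200061}$ ($B = \left(-133931\right) \left(- \frac{1}{200061}\right) = \frac{133931}{200061} \approx 0.66945$)
$\frac{H{\left(-233 \right)} + 144388}{B + D} = \frac{2 \left(-233\right) \left(42 - 233\right) + 144388}{\frac{133931}{200061} + 152109} = \frac{2 \left(-233\right) \left(-191\right) + 144388}{\frac{30431212580}{200061}} = \left(89006 + 144388\right) \frac{200061}{30431212580} = 233394 \cdot \frac{200061}{30431212580} = \frac{23346518517}{15215606290}$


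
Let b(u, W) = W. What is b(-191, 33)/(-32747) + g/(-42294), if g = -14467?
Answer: 42941377/125909238 ≈ 0.34105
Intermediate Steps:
b(-191, 33)/(-32747) + g/(-42294) = 33/(-32747) - 14467/(-42294) = 33*(-1/32747) - 14467*(-1/42294) = -3/2977 + 14467/42294 = 42941377/125909238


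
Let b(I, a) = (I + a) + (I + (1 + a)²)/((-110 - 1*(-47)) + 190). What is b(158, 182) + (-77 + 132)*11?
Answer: 153662/127 ≈ 1209.9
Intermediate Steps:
b(I, a) = a + (1 + a)²/127 + 128*I/127 (b(I, a) = (I + a) + (I + (1 + a)²)/((-110 + 47) + 190) = (I + a) + (I + (1 + a)²)/(-63 + 190) = (I + a) + (I + (1 + a)²)/127 = (I + a) + (I + (1 + a)²)*(1/127) = (I + a) + (I/127 + (1 + a)²/127) = a + (1 + a)²/127 + 128*I/127)
b(158, 182) + (-77 + 132)*11 = (182 + (1 + 182)²/127 + (128/127)*158) + (-77 + 132)*11 = (182 + (1/127)*183² + 20224/127) + 55*11 = (182 + (1/127)*33489 + 20224/127) + 605 = (182 + 33489/127 + 20224/127) + 605 = 76827/127 + 605 = 153662/127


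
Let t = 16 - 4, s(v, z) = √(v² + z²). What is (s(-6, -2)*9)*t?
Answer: 216*√10 ≈ 683.05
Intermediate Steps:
t = 12
(s(-6, -2)*9)*t = (√((-6)² + (-2)²)*9)*12 = (√(36 + 4)*9)*12 = (√40*9)*12 = ((2*√10)*9)*12 = (18*√10)*12 = 216*√10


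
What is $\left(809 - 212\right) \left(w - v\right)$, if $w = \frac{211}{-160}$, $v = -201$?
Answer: $\frac{19073553}{160} \approx 1.1921 \cdot 10^{5}$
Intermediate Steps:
$w = - \frac{211}{160}$ ($w = 211 \left(- \frac{1}{160}\right) = - \frac{211}{160} \approx -1.3188$)
$\left(809 - 212\right) \left(w - v\right) = \left(809 - 212\right) \left(- \frac{211}{160} - -201\right) = \left(809 - 212\right) \left(- \frac{211}{160} + 201\right) = 597 \cdot \frac{31949}{160} = \frac{19073553}{160}$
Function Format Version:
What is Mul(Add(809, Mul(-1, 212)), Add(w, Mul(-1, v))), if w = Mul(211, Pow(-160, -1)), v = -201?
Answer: Rational(19073553, 160) ≈ 1.1921e+5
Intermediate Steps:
w = Rational(-211, 160) (w = Mul(211, Rational(-1, 160)) = Rational(-211, 160) ≈ -1.3188)
Mul(Add(809, Mul(-1, 212)), Add(w, Mul(-1, v))) = Mul(Add(809, Mul(-1, 212)), Add(Rational(-211, 160), Mul(-1, -201))) = Mul(Add(809, -212), Add(Rational(-211, 160), 201)) = Mul(597, Rational(31949, 160)) = Rational(19073553, 160)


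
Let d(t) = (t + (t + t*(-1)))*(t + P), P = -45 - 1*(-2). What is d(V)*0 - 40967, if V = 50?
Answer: -40967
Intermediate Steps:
P = -43 (P = -45 + 2 = -43)
d(t) = t*(-43 + t) (d(t) = (t + (t + t*(-1)))*(t - 43) = (t + (t - t))*(-43 + t) = (t + 0)*(-43 + t) = t*(-43 + t))
d(V)*0 - 40967 = (50*(-43 + 50))*0 - 40967 = (50*7)*0 - 40967 = 350*0 - 40967 = 0 - 40967 = -40967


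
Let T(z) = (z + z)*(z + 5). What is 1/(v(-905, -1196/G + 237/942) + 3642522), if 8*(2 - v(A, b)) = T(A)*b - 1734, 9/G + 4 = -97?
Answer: -628/1714074497559 ≈ -3.6638e-10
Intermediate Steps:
G = -9/101 (G = 9/(-4 - 97) = 9/(-101) = 9*(-1/101) = -9/101 ≈ -0.089109)
T(z) = 2*z*(5 + z) (T(z) = (2*z)*(5 + z) = 2*z*(5 + z))
v(A, b) = 875/4 - A*b*(5 + A)/4 (v(A, b) = 2 - ((2*A*(5 + A))*b - 1734)/8 = 2 - (2*A*b*(5 + A) - 1734)/8 = 2 - (-1734 + 2*A*b*(5 + A))/8 = 2 + (867/4 - A*b*(5 + A)/4) = 875/4 - A*b*(5 + A)/4)
1/(v(-905, -1196/G + 237/942) + 3642522) = 1/((875/4 - 1/4*(-905)*(-1196/(-9/101) + 237/942)*(5 - 905)) + 3642522) = 1/((875/4 - 1/4*(-905)*(-1196*(-101/9) + 237*(1/942))*(-900)) + 3642522) = 1/((875/4 - 1/4*(-905)*(120796/9 + 79/314)*(-900)) + 3642522) = 1/((875/4 - 1/4*(-905)*37930655/2826*(-900)) + 3642522) = 1/((875/4 - 858181069375/314) + 3642522) = 1/(-1716362001375/628 + 3642522) = 1/(-1714074497559/628) = -628/1714074497559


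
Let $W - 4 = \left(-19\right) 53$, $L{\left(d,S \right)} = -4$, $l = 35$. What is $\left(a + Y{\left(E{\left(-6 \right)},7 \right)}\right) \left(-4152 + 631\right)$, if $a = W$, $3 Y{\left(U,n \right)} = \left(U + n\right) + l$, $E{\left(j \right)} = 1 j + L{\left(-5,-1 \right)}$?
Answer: $\frac{10482017}{3} \approx 3.494 \cdot 10^{6}$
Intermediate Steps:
$W = -1003$ ($W = 4 - 1007 = -1003$)
$E{\left(j \right)} = -4 + j$ ($E{\left(j \right)} = 1 j - 4 = j - 4 = -4 + j$)
$Y{\left(U,n \right)} = \frac{35}{3} + \frac{U}{3} + \frac{n}{3}$ ($Y{\left(U,n \right)} = \frac{\left(U + n\right) + 35}{3} = \frac{35 + U + n}{3} = \frac{35}{3} + \frac{U}{3} + \frac{n}{3}$)
$a = -1003$
$\left(a + Y{\left(E{\left(-6 \right)},7 \right)}\right) \left(-4152 + 631\right) = \left(-1003 + \left(\frac{35}{3} + \frac{-4 - 6}{3} + \frac{1}{3} \cdot 7\right)\right) \left(-4152 + 631\right) = \left(-1003 + \left(\frac{35}{3} + \frac{1}{3} \left(-10\right) + \frac{7}{3}\right)\right) \left(-3521\right) = \left(-1003 + \left(\frac{35}{3} - \frac{10}{3} + \frac{7}{3}\right)\right) \left(-3521\right) = \left(-1003 + \frac{32}{3}\right) \left(-3521\right) = \left(- \frac{2977}{3}\right) \left(-3521\right) = \frac{10482017}{3}$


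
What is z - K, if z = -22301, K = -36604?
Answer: 14303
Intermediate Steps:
z - K = -22301 - 1*(-36604) = -22301 + 36604 = 14303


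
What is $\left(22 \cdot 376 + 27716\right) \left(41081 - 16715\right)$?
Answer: $876883608$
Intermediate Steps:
$\left(22 \cdot 376 + 27716\right) \left(41081 - 16715\right) = \left(8272 + 27716\right) 24366 = 35988 \cdot 24366 = 876883608$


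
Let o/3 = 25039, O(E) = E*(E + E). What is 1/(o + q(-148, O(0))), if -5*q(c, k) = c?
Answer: 5/375733 ≈ 1.3307e-5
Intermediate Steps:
O(E) = 2*E**2 (O(E) = E*(2*E) = 2*E**2)
q(c, k) = -c/5
o = 75117 (o = 3*25039 = 75117)
1/(o + q(-148, O(0))) = 1/(75117 - 1/5*(-148)) = 1/(75117 + 148/5) = 1/(375733/5) = 5/375733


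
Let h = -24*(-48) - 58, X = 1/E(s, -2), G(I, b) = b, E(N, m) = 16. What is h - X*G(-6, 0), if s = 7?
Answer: 1094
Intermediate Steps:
X = 1/16 ≈ 0.062500
h = 1094 (h = 1152 - 58 = 1094)
h - X*G(-6, 0) = 1094 - 0/16 = 1094 - 1*0 = 1094 + 0 = 1094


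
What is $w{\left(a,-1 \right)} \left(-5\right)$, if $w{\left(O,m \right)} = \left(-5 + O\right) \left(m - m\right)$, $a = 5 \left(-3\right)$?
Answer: $0$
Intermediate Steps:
$a = -15$
$w{\left(O,m \right)} = 0$ ($w{\left(O,m \right)} = \left(-5 + O\right) 0 = 0$)
$w{\left(a,-1 \right)} \left(-5\right) = 0 \left(-5\right) = 0$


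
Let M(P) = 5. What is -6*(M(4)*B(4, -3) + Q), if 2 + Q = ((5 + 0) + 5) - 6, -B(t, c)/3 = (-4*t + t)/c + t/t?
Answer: 438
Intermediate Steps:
B(t, c) = -3 + 9*t/c (B(t, c) = -3*((-4*t + t)/c + t/t) = -3*((-3*t)/c + 1) = -3*(-3*t/c + 1) = -3*(1 - 3*t/c) = -3 + 9*t/c)
Q = 2 (Q = -2 + (((5 + 0) + 5) - 6) = -2 + ((5 + 5) - 6) = -2 + (10 - 6) = -2 + 4 = 2)
-6*(M(4)*B(4, -3) + Q) = -6*(5*(-3 + 9*4/(-3)) + 2) = -6*(5*(-3 + 9*4*(-1/3)) + 2) = -6*(5*(-3 - 12) + 2) = -6*(5*(-15) + 2) = -6*(-75 + 2) = -6*(-73) = 438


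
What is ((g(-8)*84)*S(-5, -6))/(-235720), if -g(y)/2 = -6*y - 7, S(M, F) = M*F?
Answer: 5166/5893 ≈ 0.87663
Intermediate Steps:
S(M, F) = F*M
g(y) = 14 + 12*y (g(y) = -2*(-6*y - 7) = -2*(-7 - 6*y) = 14 + 12*y)
((g(-8)*84)*S(-5, -6))/(-235720) = (((14 + 12*(-8))*84)*(-6*(-5)))/(-235720) = (((14 - 96)*84)*30)*(-1/235720) = (-82*84*30)*(-1/235720) = -6888*30*(-1/235720) = -206640*(-1/235720) = 5166/5893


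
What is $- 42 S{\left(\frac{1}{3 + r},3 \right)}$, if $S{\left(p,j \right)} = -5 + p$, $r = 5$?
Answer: $\frac{819}{4} \approx 204.75$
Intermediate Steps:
$- 42 S{\left(\frac{1}{3 + r},3 \right)} = - 42 \left(-5 + \frac{1}{3 + 5}\right) = - 42 \left(-5 + \frac{1}{8}\right) = \left(-42\right) \left(- \frac{39}{8}\right) = \frac{819}{4}$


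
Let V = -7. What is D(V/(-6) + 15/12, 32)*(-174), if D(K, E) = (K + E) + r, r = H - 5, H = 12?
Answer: -14413/2 ≈ -7206.5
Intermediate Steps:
r = 7 (r = 12 - 5 = 7)
D(K, E) = 7 + E + K (D(K, E) = (K + E) + 7 = (E + K) + 7 = 7 + E + K)
D(V/(-6) + 15/12, 32)*(-174) = (7 + 32 + (-7/(-6) + 15/12))*(-174) = (7 + 32 + (-7*(-1/6) + 15*(1/12)))*(-174) = (7 + 32 + (7/6 + 5/4))*(-174) = (7 + 32 + 29/12)*(-174) = (497/12)*(-174) = -14413/2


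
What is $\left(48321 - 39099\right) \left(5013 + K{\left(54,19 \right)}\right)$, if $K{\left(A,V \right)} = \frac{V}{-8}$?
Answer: $\frac{184831935}{4} \approx 4.6208 \cdot 10^{7}$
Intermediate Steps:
$K{\left(A,V \right)} = - \frac{V}{8}$ ($K{\left(A,V \right)} = V \left(- \frac{1}{8}\right) = - \frac{V}{8}$)
$\left(48321 - 39099\right) \left(5013 + K{\left(54,19 \right)}\right) = \left(48321 - 39099\right) \left(5013 - \frac{19}{8}\right) = 9222 \left(5013 - \frac{19}{8}\right) = 9222 \cdot \frac{40085}{8} = \frac{184831935}{4}$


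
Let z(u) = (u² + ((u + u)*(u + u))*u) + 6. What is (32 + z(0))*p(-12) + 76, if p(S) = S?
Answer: -380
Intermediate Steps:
z(u) = 6 + u² + 4*u³ (z(u) = (u² + ((2*u)*(2*u))*u) + 6 = (u² + (4*u²)*u) + 6 = (u² + 4*u³) + 6 = 6 + u² + 4*u³)
(32 + z(0))*p(-12) + 76 = (32 + (6 + 0² + 4*0³))*(-12) + 76 = (32 + (6 + 0 + 4*0))*(-12) + 76 = (32 + (6 + 0 + 0))*(-12) + 76 = (32 + 6)*(-12) + 76 = 38*(-12) + 76 = -456 + 76 = -380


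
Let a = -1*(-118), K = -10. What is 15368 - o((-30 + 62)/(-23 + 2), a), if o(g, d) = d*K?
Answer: 16548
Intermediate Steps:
a = 118
o(g, d) = -10*d (o(g, d) = d*(-10) = -10*d)
15368 - o((-30 + 62)/(-23 + 2), a) = 15368 - (-10)*118 = 15368 - 1*(-1180) = 15368 + 1180 = 16548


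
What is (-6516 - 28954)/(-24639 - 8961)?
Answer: 3547/3360 ≈ 1.0557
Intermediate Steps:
(-6516 - 28954)/(-24639 - 8961) = -35470/(-33600) = -35470*(-1/33600) = 3547/3360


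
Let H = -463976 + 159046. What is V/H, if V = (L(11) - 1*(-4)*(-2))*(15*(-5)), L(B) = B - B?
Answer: -60/30493 ≈ -0.0019677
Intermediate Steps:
L(B) = 0
V = 600 (V = (0 - 1*(-4)*(-2))*(15*(-5)) = (0 + 4*(-2))*(-75) = (0 - 8)*(-75) = -8*(-75) = 600)
H = -304930
V/H = 600/(-304930) = 600*(-1/304930) = -60/30493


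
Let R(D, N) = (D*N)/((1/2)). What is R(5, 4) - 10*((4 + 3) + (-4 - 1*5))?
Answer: 60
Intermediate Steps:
R(D, N) = 2*D*N (R(D, N) = (D*N)/((1*(1/2))) = (D*N)/(1/2) = (D*N)*2 = 2*D*N)
R(5, 4) - 10*((4 + 3) + (-4 - 1*5)) = 2*5*4 - 10*((4 + 3) + (-4 - 1*5)) = 40 - 10*(7 + (-4 - 5)) = 40 - 10*(7 - 9) = 40 - 10*(-2) = 40 + 20 = 60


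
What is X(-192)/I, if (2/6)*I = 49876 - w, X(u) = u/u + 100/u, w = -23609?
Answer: 1/460080 ≈ 2.1735e-6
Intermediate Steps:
X(u) = 1 + 100/u
I = 220455 (I = 3*(49876 - 1*(-23609)) = 3*(49876 + 23609) = 3*73485 = 220455)
X(-192)/I = ((100 - 192)/(-192))/220455 = -1/192*(-92)*(1/220455) = (23/48)*(1/220455) = 1/460080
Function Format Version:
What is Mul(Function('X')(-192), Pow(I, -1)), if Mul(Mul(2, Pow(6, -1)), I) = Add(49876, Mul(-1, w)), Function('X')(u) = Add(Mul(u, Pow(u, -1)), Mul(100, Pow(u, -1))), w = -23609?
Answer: Rational(1, 460080) ≈ 2.1735e-6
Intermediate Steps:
Function('X')(u) = Add(1, Mul(100, Pow(u, -1)))
I = 220455 (I = Mul(3, Add(49876, Mul(-1, -23609))) = Mul(3, Add(49876, 23609)) = Mul(3, 73485) = 220455)
Mul(Function('X')(-192), Pow(I, -1)) = Mul(Mul(Pow(-192, -1), Add(100, -192)), Pow(220455, -1)) = Mul(Mul(Rational(-1, 192), -92), Rational(1, 220455)) = Mul(Rational(23, 48), Rational(1, 220455)) = Rational(1, 460080)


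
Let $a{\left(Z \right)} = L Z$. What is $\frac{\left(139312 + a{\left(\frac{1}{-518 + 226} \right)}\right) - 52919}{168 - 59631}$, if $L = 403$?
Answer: $- \frac{25226353}{17363196} \approx -1.4529$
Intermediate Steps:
$a{\left(Z \right)} = 403 Z$
$\frac{\left(139312 + a{\left(\frac{1}{-518 + 226} \right)}\right) - 52919}{168 - 59631} = \frac{\left(139312 + \frac{403}{-518 + 226}\right) - 52919}{168 - 59631} = \frac{\left(139312 + \frac{403}{-292}\right) - 52919}{168 - 59631} = \frac{\left(139312 + 403 \left(- \frac{1}{292}\right)\right) - 52919}{-59463} = \left(\left(139312 - \frac{403}{292}\right) - 52919\right) \left(- \frac{1}{59463}\right) = \left(\frac{40678701}{292} - 52919\right) \left(- \frac{1}{59463}\right) = \frac{25226353}{292} \left(- \frac{1}{59463}\right) = - \frac{25226353}{17363196}$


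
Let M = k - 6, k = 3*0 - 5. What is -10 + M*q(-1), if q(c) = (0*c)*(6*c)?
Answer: -10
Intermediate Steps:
k = -5 (k = 0 - 5 = -5)
q(c) = 0 (q(c) = 0*(6*c) = 0)
M = -11 (M = -5 - 6 = -11)
-10 + M*q(-1) = -10 - 11*0 = -10 + 0 = -10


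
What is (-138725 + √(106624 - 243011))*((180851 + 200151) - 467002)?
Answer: 11930350000 - 86000*I*√136387 ≈ 1.193e+10 - 3.176e+7*I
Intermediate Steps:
(-138725 + √(106624 - 243011))*((180851 + 200151) - 467002) = (-138725 + √(-136387))*(381002 - 467002) = (-138725 + I*√136387)*(-86000) = 11930350000 - 86000*I*√136387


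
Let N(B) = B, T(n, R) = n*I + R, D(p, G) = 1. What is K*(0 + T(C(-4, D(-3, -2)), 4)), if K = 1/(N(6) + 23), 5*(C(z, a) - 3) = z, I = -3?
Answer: -13/145 ≈ -0.089655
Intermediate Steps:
C(z, a) = 3 + z/5
T(n, R) = R - 3*n (T(n, R) = n*(-3) + R = -3*n + R = R - 3*n)
K = 1/29 (K = 1/(6 + 23) = 1/29 ≈ 0.034483)
K*(0 + T(C(-4, D(-3, -2)), 4)) = (0 + (4 - 3*(3 + (⅕)*(-4))))/29 = (0 + (4 - 3*(3 - ⅘)))/29 = (0 + (4 - 3*11/5))/29 = (0 + (4 - 33/5))/29 = (0 - 13/5)/29 = (1/29)*(-13/5) = -13/145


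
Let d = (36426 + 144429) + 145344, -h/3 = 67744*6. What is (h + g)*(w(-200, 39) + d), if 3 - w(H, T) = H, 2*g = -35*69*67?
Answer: -424418725389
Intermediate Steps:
h = -1219392 (h = -203232*6 = -3*406464 = -1219392)
d = 326199 (d = 180855 + 145344 = 326199)
g = -161805/2 (g = (-35*69*67)/2 = (-2415*67)/2 = (½)*(-161805) = -161805/2 ≈ -80903.)
w(H, T) = 3 - H
(h + g)*(w(-200, 39) + d) = (-1219392 - 161805/2)*((3 - 1*(-200)) + 326199) = -2600589*((3 + 200) + 326199)/2 = -2600589*(203 + 326199)/2 = -2600589/2*326402 = -424418725389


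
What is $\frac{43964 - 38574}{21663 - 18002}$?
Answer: $\frac{770}{523} \approx 1.4723$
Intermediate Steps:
$\frac{43964 - 38574}{21663 - 18002} = \frac{5390}{3661} = 5390 \cdot \frac{1}{3661} = \frac{770}{523}$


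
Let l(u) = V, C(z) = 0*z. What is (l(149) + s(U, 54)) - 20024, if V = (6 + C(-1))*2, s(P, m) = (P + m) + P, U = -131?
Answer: -20220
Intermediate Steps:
s(P, m) = m + 2*P
C(z) = 0
V = 12 (V = (6 + 0)*2 = 6*2 = 12)
l(u) = 12
(l(149) + s(U, 54)) - 20024 = (12 + (54 + 2*(-131))) - 20024 = (12 + (54 - 262)) - 20024 = (12 - 208) - 20024 = -196 - 20024 = -20220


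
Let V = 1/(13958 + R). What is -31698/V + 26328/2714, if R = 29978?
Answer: -1889871262932/1357 ≈ -1.3927e+9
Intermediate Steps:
V = 1/43936 (V = 1/(13958 + 29978) = 1/43936 ≈ 2.2760e-5)
-31698/V + 26328/2714 = -31698/1/43936 + 26328/2714 = -31698*43936 + 26328*(1/2714) = -1392683328 + 13164/1357 = -1889871262932/1357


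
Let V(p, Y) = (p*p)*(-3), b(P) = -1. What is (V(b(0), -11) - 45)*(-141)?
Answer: 6768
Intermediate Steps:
V(p, Y) = -3*p**2 (V(p, Y) = p**2*(-3) = -3*p**2)
(V(b(0), -11) - 45)*(-141) = (-3*(-1)**2 - 45)*(-141) = (-3*1 - 45)*(-141) = (-3 - 45)*(-141) = -48*(-141) = 6768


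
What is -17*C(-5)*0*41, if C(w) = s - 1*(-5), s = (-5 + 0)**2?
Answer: 0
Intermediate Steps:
s = 25 (s = (-5)**2 = 25)
C(w) = 30 (C(w) = 25 - 1*(-5) = 25 + 5 = 30)
-17*C(-5)*0*41 = -510*0*41 = -17*0*41 = 0*41 = 0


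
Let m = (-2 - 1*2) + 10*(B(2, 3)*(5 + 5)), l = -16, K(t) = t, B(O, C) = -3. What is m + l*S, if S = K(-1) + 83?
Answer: -1616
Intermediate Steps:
S = 82 (S = -1 + 83 = 82)
m = -304 (m = (-2 - 1*2) + 10*(-3*(5 + 5)) = (-2 - 2) + 10*(-3*10) = -4 + 10*(-30) = -4 - 300 = -304)
m + l*S = -304 - 16*82 = -304 - 1312 = -1616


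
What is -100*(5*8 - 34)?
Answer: -600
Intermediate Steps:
-100*(5*8 - 34) = -100*(40 - 34) = -100*6 = -600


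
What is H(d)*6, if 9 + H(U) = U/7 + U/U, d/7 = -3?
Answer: -66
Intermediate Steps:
d = -21 (d = 7*(-3) = -21)
H(U) = -8 + U/7 (H(U) = -9 + (U/7 + U/U) = -9 + (U*(⅐) + 1) = -9 + (U/7 + 1) = -9 + (1 + U/7) = -8 + U/7)
H(d)*6 = (-8 + (⅐)*(-21))*6 = (-8 - 3)*6 = -11*6 = -66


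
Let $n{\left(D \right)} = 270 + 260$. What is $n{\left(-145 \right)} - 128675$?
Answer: $-128145$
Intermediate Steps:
$n{\left(D \right)} = 530$
$n{\left(-145 \right)} - 128675 = 530 - 128675 = -128145$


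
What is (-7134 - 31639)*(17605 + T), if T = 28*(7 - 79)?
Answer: -604432297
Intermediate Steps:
T = -2016 (T = 28*(-72) = -2016)
(-7134 - 31639)*(17605 + T) = (-7134 - 31639)*(17605 - 2016) = -38773*15589 = -604432297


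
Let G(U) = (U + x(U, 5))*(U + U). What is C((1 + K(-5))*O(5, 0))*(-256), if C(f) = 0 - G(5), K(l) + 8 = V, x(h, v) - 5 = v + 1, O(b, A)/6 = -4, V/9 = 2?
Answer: 40960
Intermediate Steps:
V = 18 (V = 9*2 = 18)
O(b, A) = -24 (O(b, A) = 6*(-4) = -24)
x(h, v) = 6 + v (x(h, v) = 5 + (v + 1) = 5 + (1 + v) = 6 + v)
K(l) = 10 (K(l) = -8 + 18 = 10)
G(U) = 2*U*(11 + U) (G(U) = (U + (6 + 5))*(U + U) = (U + 11)*(2*U) = (11 + U)*(2*U) = 2*U*(11 + U))
C(f) = -160 (C(f) = 0 - 2*5*(11 + 5) = 0 - 2*5*16 = 0 - 1*160 = 0 - 160 = -160)
C((1 + K(-5))*O(5, 0))*(-256) = -160*(-256) = 40960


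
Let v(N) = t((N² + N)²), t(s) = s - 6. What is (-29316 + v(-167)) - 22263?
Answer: 768457699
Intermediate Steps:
t(s) = -6 + s
v(N) = -6 + (N + N²)² (v(N) = -6 + (N² + N)² = -6 + (N + N²)²)
(-29316 + v(-167)) - 22263 = (-29316 + (-6 + (-167)²*(1 - 167)²)) - 22263 = (-29316 + (-6 + 27889*(-166)²)) - 22263 = (-29316 + (-6 + 27889*27556)) - 22263 = (-29316 + (-6 + 768509284)) - 22263 = (-29316 + 768509278) - 22263 = 768479962 - 22263 = 768457699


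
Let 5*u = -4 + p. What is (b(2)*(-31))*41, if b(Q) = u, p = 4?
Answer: 0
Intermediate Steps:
u = 0 (u = (-4 + 4)/5 = (⅕)*0 = 0)
b(Q) = 0
(b(2)*(-31))*41 = (0*(-31))*41 = 0*41 = 0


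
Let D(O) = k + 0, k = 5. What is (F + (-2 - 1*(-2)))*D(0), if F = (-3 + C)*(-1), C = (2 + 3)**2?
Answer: -110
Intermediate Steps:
C = 25 (C = 5**2 = 25)
D(O) = 5 (D(O) = 5 + 0 = 5)
F = -22 (F = (-3 + 25)*(-1) = 22*(-1) = -22)
(F + (-2 - 1*(-2)))*D(0) = (-22 + (-2 - 1*(-2)))*5 = (-22 + (-2 + 2))*5 = (-22 + 0)*5 = -22*5 = -110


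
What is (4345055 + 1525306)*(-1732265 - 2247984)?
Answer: -23365498499889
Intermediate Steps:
(4345055 + 1525306)*(-1732265 - 2247984) = 5870361*(-3980249) = -23365498499889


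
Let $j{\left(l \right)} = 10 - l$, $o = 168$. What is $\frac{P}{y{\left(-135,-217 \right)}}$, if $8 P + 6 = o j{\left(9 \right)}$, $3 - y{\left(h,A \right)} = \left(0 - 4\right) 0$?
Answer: $\frac{27}{4} \approx 6.75$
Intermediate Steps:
$y{\left(h,A \right)} = 3$ ($y{\left(h,A \right)} = 3 - \left(0 - 4\right) 0 = 3 - \left(-4\right) 0 = 3 - 0 = 3 + 0 = 3$)
$P = \frac{81}{4}$ ($P = - \frac{3}{4} + \frac{168 \left(10 - 9\right)}{8} = - \frac{3}{4} + \frac{168 \cdot 1}{8} = - \frac{3}{4} + \frac{1}{8} \cdot 168 = - \frac{3}{4} + 21 = \frac{81}{4} \approx 20.25$)
$\frac{P}{y{\left(-135,-217 \right)}} = \frac{81}{4 \cdot 3} = \frac{81}{4} \cdot \frac{1}{3} = \frac{27}{4}$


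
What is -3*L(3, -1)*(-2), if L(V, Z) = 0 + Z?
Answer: -6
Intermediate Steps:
L(V, Z) = Z
-3*L(3, -1)*(-2) = -3*(-1)*(-2) = 3*(-2) = -6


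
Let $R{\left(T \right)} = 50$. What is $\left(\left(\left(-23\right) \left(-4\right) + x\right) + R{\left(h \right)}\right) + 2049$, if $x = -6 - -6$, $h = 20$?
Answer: $2191$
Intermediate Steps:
$x = 0$ ($x = -6 + 6 = 0$)
$\left(\left(\left(-23\right) \left(-4\right) + x\right) + R{\left(h \right)}\right) + 2049 = \left(\left(\left(-23\right) \left(-4\right) + 0\right) + 50\right) + 2049 = \left(\left(92 + 0\right) + 50\right) + 2049 = \left(92 + 50\right) + 2049 = 142 + 2049 = 2191$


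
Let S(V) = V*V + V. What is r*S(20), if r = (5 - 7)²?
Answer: 1680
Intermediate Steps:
S(V) = V + V² (S(V) = V² + V = V + V²)
r = 4 (r = (-2)² = 4)
r*S(20) = 4*(20*(1 + 20)) = 4*(20*21) = 4*420 = 1680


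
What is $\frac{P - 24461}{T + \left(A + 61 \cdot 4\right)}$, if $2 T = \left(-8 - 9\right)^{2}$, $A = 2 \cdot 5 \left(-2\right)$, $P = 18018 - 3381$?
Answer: $- \frac{19648}{737} \approx -26.659$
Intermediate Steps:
$P = 14637$ ($P = 18018 - 3381 = 14637$)
$A = -20$ ($A = 10 \left(-2\right) = -20$)
$T = \frac{289}{2}$ ($T = \frac{\left(-8 - 9\right)^{2}}{2} = \frac{\left(-17\right)^{2}}{2} = \frac{1}{2} \cdot 289 = \frac{289}{2} \approx 144.5$)
$\frac{P - 24461}{T + \left(A + 61 \cdot 4\right)} = \frac{14637 - 24461}{\frac{289}{2} + \left(-20 + 61 \cdot 4\right)} = - \frac{9824}{\frac{289}{2} + \left(-20 + 244\right)} = - \frac{9824}{\frac{289}{2} + 224} = - \frac{9824}{\frac{737}{2}} = \left(-9824\right) \frac{2}{737} = - \frac{19648}{737}$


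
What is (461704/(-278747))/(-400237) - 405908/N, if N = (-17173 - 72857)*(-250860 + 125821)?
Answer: -20043773957600366/627957400312651447815 ≈ -3.1919e-5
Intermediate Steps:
N = 11257261170 (N = -90030*(-125039) = 11257261170)
(461704/(-278747))/(-400237) - 405908/N = (461704/(-278747))/(-400237) - 405908/11257261170 = (461704*(-1/278747))*(-1/400237) - 405908*1/11257261170 = -461704/278747*(-1/400237) - 202954/5628630585 = 461704/111564863039 - 202954/5628630585 = -20043773957600366/627957400312651447815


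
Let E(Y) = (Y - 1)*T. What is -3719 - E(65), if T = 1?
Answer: -3783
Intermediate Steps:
E(Y) = -1 + Y (E(Y) = (Y - 1)*1 = (-1 + Y)*1 = -1 + Y)
-3719 - E(65) = -3719 - (-1 + 65) = -3719 - 1*64 = -3719 - 64 = -3783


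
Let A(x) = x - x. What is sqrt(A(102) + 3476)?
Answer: 2*sqrt(869) ≈ 58.958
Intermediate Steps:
A(x) = 0
sqrt(A(102) + 3476) = sqrt(0 + 3476) = sqrt(3476) = 2*sqrt(869)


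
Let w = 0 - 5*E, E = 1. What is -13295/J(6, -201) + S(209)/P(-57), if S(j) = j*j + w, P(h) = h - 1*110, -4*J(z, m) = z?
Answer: 4309502/501 ≈ 8601.8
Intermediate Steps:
w = -5 (w = 0 - 5*1 = 0 - 5 = -5)
J(z, m) = -z/4
P(h) = -110 + h (P(h) = h - 110 = -110 + h)
S(j) = -5 + j² (S(j) = j*j - 5 = j² - 5 = -5 + j²)
-13295/J(6, -201) + S(209)/P(-57) = -13295/((-¼*6)) + (-5 + 209²)/(-110 - 57) = -13295/(-3/2) + (-5 + 43681)/(-167) = -13295*(-⅔) + 43676*(-1/167) = 26590/3 - 43676/167 = 4309502/501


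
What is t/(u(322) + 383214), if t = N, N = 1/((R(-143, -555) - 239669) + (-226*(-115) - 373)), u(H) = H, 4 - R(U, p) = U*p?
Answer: -1/112534448368 ≈ -8.8862e-12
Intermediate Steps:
R(U, p) = 4 - U*p
N = -1/293413 (N = 1/(((4 - 1*(-143)*(-555)) - 239669) + (-226*(-115) - 373)) = 1/(((4 - 79365) - 239669) + (25990 - 373)) = 1/((-79361 - 239669) + 25617) = 1/(-319030 + 25617) = 1/(-293413) = -1/293413 ≈ -3.4082e-6)
t = -1/293413 ≈ -3.4082e-6
t/(u(322) + 383214) = -1/(293413*(322 + 383214)) = -1/293413/383536 = -1/293413*1/383536 = -1/112534448368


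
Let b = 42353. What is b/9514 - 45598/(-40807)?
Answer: 2162118243/388237798 ≈ 5.5691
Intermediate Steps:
b/9514 - 45598/(-40807) = 42353/9514 - 45598/(-40807) = 42353*(1/9514) - 45598*(-1/40807) = 42353/9514 + 45598/40807 = 2162118243/388237798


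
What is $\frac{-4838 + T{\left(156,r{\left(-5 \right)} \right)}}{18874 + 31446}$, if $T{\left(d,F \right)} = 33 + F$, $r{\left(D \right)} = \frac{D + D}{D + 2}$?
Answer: $- \frac{2881}{30192} \approx -0.095423$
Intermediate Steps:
$r{\left(D \right)} = \frac{2 D}{2 + D}$
$\frac{-4838 + T{\left(156,r{\left(-5 \right)} \right)}}{18874 + 31446} = \frac{-4838 + \left(33 + 2 \left(-5\right) \frac{1}{2 - 5}\right)}{18874 + 31446} = \frac{-4838 + \left(33 + 2 \left(-5\right) \frac{1}{-3}\right)}{50320} = \left(-4838 + \left(33 + 2 \left(-5\right) \left(- \frac{1}{3}\right)\right)\right) \frac{1}{50320} = \left(-4838 + \left(33 + \frac{10}{3}\right)\right) \frac{1}{50320} = \left(-4838 + \frac{109}{3}\right) \frac{1}{50320} = \left(- \frac{14405}{3}\right) \frac{1}{50320} = - \frac{2881}{30192}$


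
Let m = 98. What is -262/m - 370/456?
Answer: -38933/11172 ≈ -3.4849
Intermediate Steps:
-262/m - 370/456 = -262/98 - 370/456 = -262*1/98 - 370*1/456 = -131/49 - 185/228 = -38933/11172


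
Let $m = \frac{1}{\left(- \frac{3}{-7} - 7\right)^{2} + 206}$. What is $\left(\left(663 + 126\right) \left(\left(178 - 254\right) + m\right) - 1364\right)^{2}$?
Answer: $\frac{62296202904437329}{16564900} \approx 3.7607 \cdot 10^{9}$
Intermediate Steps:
$m = \frac{49}{12210}$ ($m = \frac{1}{\left(\left(-3\right) \left(- \frac{1}{7}\right) - 7\right)^{2} + 206} = \frac{1}{\left(\frac{3}{7} - 7\right)^{2} + 206} = \frac{1}{\left(- \frac{46}{7}\right)^{2} + 206} = \frac{1}{\frac{2116}{49} + 206} = \frac{1}{\frac{12210}{49}} = \frac{49}{12210} \approx 0.0040131$)
$\left(\left(663 + 126\right) \left(\left(178 - 254\right) + m\right) - 1364\right)^{2} = \left(\left(663 + 126\right) \left(\left(178 - 254\right) + \frac{49}{12210}\right) - 1364\right)^{2} = \left(789 \left(\left(178 - 254\right) + \frac{49}{12210}\right) - 1364\right)^{2} = \left(789 \left(-76 + \frac{49}{12210}\right) - 1364\right)^{2} = \left(789 \left(- \frac{927911}{12210}\right) - 1364\right)^{2} = \left(- \frac{244040593}{4070} - 1364\right)^{2} = \left(- \frac{249592073}{4070}\right)^{2} = \frac{62296202904437329}{16564900}$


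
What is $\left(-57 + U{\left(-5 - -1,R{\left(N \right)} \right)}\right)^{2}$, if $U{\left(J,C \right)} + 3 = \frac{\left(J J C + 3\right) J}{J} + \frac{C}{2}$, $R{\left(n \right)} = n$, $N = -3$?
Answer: $\frac{45369}{4} \approx 11342.0$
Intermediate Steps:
$U{\left(J,C \right)} = \frac{C}{2} + C J^{2}$ ($U{\left(J,C \right)} = -3 + \left(\frac{\left(J J C + 3\right) J}{J} + \frac{C}{2}\right) = -3 + \left(\frac{\left(J^{2} C + 3\right) J}{J} + C \frac{1}{2}\right) = -3 + \left(\frac{\left(C J^{2} + 3\right) J}{J} + \frac{C}{2}\right) = -3 + \left(\frac{\left(3 + C J^{2}\right) J}{J} + \frac{C}{2}\right) = -3 + \left(\frac{J \left(3 + C J^{2}\right)}{J} + \frac{C}{2}\right) = -3 + \left(\left(3 + C J^{2}\right) + \frac{C}{2}\right) = -3 + \left(3 + \frac{C}{2} + C J^{2}\right) = \frac{C}{2} + C J^{2}$)
$\left(-57 + U{\left(-5 - -1,R{\left(N \right)} \right)}\right)^{2} = \left(-57 - 3 \left(\frac{1}{2} + \left(-5 - -1\right)^{2}\right)\right)^{2} = \left(-57 - 3 \left(\frac{1}{2} + \left(-5 + 1\right)^{2}\right)\right)^{2} = \left(-57 - 3 \left(\frac{1}{2} + \left(-4\right)^{2}\right)\right)^{2} = \left(-57 - 3 \left(\frac{1}{2} + 16\right)\right)^{2} = \left(-57 - \frac{99}{2}\right)^{2} = \left(- \frac{213}{2}\right)^{2} = \frac{45369}{4}$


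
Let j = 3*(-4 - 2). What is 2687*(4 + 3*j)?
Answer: -134350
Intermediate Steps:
j = -18 (j = 3*(-6) = -18)
2687*(4 + 3*j) = 2687*(4 + 3*(-18)) = 2687*(4 - 54) = 2687*(-50) = -134350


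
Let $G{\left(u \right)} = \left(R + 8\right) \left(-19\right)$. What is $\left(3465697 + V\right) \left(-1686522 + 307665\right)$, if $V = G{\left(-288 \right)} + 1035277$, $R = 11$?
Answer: $-6205701739341$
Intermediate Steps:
$G{\left(u \right)} = -361$ ($G{\left(u \right)} = \left(11 + 8\right) \left(-19\right) = 19 \left(-19\right) = -361$)
$V = 1034916$ ($V = -361 + 1035277 = 1034916$)
$\left(3465697 + V\right) \left(-1686522 + 307665\right) = \left(3465697 + 1034916\right) \left(-1686522 + 307665\right) = 4500613 \left(-1378857\right) = -6205701739341$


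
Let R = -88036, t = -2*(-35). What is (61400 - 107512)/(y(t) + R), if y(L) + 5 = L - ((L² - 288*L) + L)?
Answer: 46112/72781 ≈ 0.63357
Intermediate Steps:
t = 70
y(L) = -5 - L² + 288*L (y(L) = -5 + (L - ((L² - 288*L) + L)) = -5 + (L - (L² - 287*L)) = -5 + (L + (-L² + 287*L)) = -5 + (-L² + 288*L) = -5 - L² + 288*L)
(61400 - 107512)/(y(t) + R) = (61400 - 107512)/((-5 - 1*70² + 288*70) - 88036) = -46112/((-5 - 1*4900 + 20160) - 88036) = -46112/((-5 - 4900 + 20160) - 88036) = -46112/(15255 - 88036) = -46112/(-72781) = -46112*(-1/72781) = 46112/72781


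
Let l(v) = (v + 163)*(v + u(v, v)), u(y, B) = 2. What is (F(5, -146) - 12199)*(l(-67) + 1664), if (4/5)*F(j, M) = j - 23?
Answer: 55925584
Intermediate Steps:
F(j, M) = -115/4 + 5*j/4 (F(j, M) = 5*(j - 23)/4 = 5*(-23 + j)/4 = -115/4 + 5*j/4)
l(v) = (2 + v)*(163 + v) (l(v) = (v + 163)*(v + 2) = (163 + v)*(2 + v) = (2 + v)*(163 + v))
(F(5, -146) - 12199)*(l(-67) + 1664) = ((-115/4 + (5/4)*5) - 12199)*((326 + (-67)**2 + 165*(-67)) + 1664) = ((-115/4 + 25/4) - 12199)*((326 + 4489 - 11055) + 1664) = (-45/2 - 12199)*(-6240 + 1664) = -24443/2*(-4576) = 55925584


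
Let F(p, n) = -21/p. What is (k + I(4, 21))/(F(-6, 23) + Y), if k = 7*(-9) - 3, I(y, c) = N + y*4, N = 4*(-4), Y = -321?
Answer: 132/635 ≈ 0.20787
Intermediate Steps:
N = -16
I(y, c) = -16 + 4*y (I(y, c) = -16 + y*4 = -16 + 4*y)
k = -66 (k = -63 - 3 = -66)
(k + I(4, 21))/(F(-6, 23) + Y) = (-66 + (-16 + 4*4))/(-21/(-6) - 321) = (-66 + (-16 + 16))/(-21*(-⅙) - 321) = (-66 + 0)/(7/2 - 321) = -66/(-635/2) = -66*(-2/635) = 132/635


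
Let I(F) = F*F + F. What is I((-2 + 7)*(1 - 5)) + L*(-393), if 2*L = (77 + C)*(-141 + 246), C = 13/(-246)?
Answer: -260306075/164 ≈ -1.5872e+6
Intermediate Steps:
C = -13/246 (C = 13*(-1/246) = -13/246 ≈ -0.052846)
L = 662515/164 (L = ((77 - 13/246)*(-141 + 246))/2 = ((18929/246)*105)/2 = (½)*(662515/82) = 662515/164 ≈ 4039.7)
I(F) = F + F² (I(F) = F² + F = F + F²)
I((-2 + 7)*(1 - 5)) + L*(-393) = ((-2 + 7)*(1 - 5))*(1 + (-2 + 7)*(1 - 5)) + (662515/164)*(-393) = (5*(-4))*(1 + 5*(-4)) - 260368395/164 = -20*(1 - 20) - 260368395/164 = -20*(-19) - 260368395/164 = 380 - 260368395/164 = -260306075/164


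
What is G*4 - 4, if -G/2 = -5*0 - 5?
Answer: 36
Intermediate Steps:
G = 10 (G = -2*(-5*0 - 5) = -2*(0 - 5) = -2*(-5) = 10)
G*4 - 4 = 10*4 - 4 = 40 - 4 = 36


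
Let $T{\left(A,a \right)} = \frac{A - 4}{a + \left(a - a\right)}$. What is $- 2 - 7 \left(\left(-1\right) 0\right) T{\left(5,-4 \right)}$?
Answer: $0$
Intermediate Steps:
$T{\left(A,a \right)} = \frac{-4 + A}{a}$ ($T{\left(A,a \right)} = \frac{-4 + A}{a + 0} = \frac{-4 + A}{a}$)
$- 2 - 7 \left(\left(-1\right) 0\right) T{\left(5,-4 \right)} = - 2 - 7 \left(\left(-1\right) 0\right) \frac{-4 + 5}{-4} = - 2 \left(-7\right) 0 \left(\left(- \frac{1}{4}\right) 1\right) = - 2 \cdot 0 \left(- \frac{1}{4}\right) = \left(-2\right) 0 = 0$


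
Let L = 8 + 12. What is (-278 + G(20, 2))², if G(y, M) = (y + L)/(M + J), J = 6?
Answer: 74529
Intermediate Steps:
L = 20
G(y, M) = (20 + y)/(6 + M) (G(y, M) = (y + 20)/(M + 6) = (20 + y)/(6 + M))
(-278 + G(20, 2))² = (-278 + (20 + 20)/(6 + 2))² = (-278 + 40/8)² = (-278 + (⅛)*40)² = (-278 + 5)² = (-273)² = 74529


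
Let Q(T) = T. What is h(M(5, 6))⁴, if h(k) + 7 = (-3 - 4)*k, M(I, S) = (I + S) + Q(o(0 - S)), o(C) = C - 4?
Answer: 38416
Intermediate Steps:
o(C) = -4 + C
M(I, S) = -4 + I (M(I, S) = (I + S) + (-4 + (0 - S)) = (I + S) + (-4 - S) = -4 + I)
h(k) = -7 - 7*k (h(k) = -7 + (-3 - 4)*k = -7 - 7*k)
h(M(5, 6))⁴ = (-7 - 7*(-4 + 5))⁴ = (-7 - 7*1)⁴ = (-7 - 7)⁴ = (-14)⁴ = 38416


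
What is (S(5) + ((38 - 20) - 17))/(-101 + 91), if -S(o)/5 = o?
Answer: 12/5 ≈ 2.4000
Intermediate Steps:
S(o) = -5*o
(S(5) + ((38 - 20) - 17))/(-101 + 91) = (-5*5 + ((38 - 20) - 17))/(-101 + 91) = (-25 + (18 - 17))/(-10) = (-25 + 1)*(-1/10) = -24*(-1/10) = 12/5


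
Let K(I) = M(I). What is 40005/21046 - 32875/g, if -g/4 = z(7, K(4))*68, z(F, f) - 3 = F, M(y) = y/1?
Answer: 4710005/336736 ≈ 13.987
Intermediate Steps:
M(y) = y (M(y) = y*1 = y)
K(I) = I
z(F, f) = 3 + F
g = -2720 (g = -4*(3 + 7)*68 = -40*68 = -4*680 = -2720)
40005/21046 - 32875/g = 40005/21046 - 32875/(-2720) = 40005*(1/21046) - 32875*(-1/2720) = 40005/21046 + 6575/544 = 4710005/336736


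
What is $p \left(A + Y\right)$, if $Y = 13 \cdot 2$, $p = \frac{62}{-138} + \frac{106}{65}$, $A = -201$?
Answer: $- \frac{185465}{897} \approx -206.76$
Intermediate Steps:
$p = \frac{5299}{4485}$ ($p = 62 \left(- \frac{1}{138}\right) + 106 \cdot \frac{1}{65} = - \frac{31}{69} + \frac{106}{65} = \frac{5299}{4485} \approx 1.1815$)
$Y = 26$
$p \left(A + Y\right) = \frac{5299 \left(-201 + 26\right)}{4485} = \frac{5299}{4485} \left(-175\right) = - \frac{185465}{897}$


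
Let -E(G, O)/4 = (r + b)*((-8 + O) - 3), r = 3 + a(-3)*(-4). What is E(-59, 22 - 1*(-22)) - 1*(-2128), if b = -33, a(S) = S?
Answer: 4504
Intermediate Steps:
r = 15 (r = 3 - 3*(-4) = 3 + 12 = 15)
E(G, O) = -792 + 72*O (E(G, O) = -4*(15 - 33)*((-8 + O) - 3) = -(-72)*(-11 + O) = -4*(198 - 18*O) = -792 + 72*O)
E(-59, 22 - 1*(-22)) - 1*(-2128) = (-792 + 72*(22 - 1*(-22))) - 1*(-2128) = (-792 + 72*(22 + 22)) + 2128 = (-792 + 72*44) + 2128 = (-792 + 3168) + 2128 = 2376 + 2128 = 4504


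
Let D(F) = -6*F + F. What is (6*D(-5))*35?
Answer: 5250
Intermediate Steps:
D(F) = -5*F
(6*D(-5))*35 = (6*(-5*(-5)))*35 = (6*25)*35 = 150*35 = 5250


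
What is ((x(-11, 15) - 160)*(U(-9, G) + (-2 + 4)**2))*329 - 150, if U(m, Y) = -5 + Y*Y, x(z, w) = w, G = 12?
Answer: -6821965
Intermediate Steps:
U(m, Y) = -5 + Y**2
((x(-11, 15) - 160)*(U(-9, G) + (-2 + 4)**2))*329 - 150 = ((15 - 160)*((-5 + 12**2) + (-2 + 4)**2))*329 - 150 = -145*((-5 + 144) + 2**2)*329 - 150 = -145*(139 + 4)*329 - 150 = -145*143*329 - 150 = -20735*329 - 150 = -6821815 - 150 = -6821965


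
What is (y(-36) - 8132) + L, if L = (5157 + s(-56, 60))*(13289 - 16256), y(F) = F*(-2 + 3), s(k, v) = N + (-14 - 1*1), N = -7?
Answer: -15243713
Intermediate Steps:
s(k, v) = -22 (s(k, v) = -7 + (-14 - 1*1) = -7 + (-14 - 1) = -7 - 15 = -22)
y(F) = F (y(F) = F*1 = F)
L = -15235545 (L = (5157 - 22)*(13289 - 16256) = 5135*(-2967) = -15235545)
(y(-36) - 8132) + L = (-36 - 8132) - 15235545 = -8168 - 15235545 = -15243713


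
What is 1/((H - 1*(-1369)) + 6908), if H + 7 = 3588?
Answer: 1/11858 ≈ 8.4331e-5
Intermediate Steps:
H = 3581 (H = -7 + 3588 = 3581)
1/((H - 1*(-1369)) + 6908) = 1/((3581 - 1*(-1369)) + 6908) = 1/((3581 + 1369) + 6908) = 1/(4950 + 6908) = 1/11858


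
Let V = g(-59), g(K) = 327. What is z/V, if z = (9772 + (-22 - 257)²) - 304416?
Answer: -216803/327 ≈ -663.01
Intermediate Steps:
V = 327
z = -216803 (z = (9772 + (-279)²) - 304416 = (9772 + 77841) - 304416 = 87613 - 304416 = -216803)
z/V = -216803/327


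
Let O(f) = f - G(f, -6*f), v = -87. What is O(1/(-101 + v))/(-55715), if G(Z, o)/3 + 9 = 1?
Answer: -4511/10474420 ≈ -0.00043067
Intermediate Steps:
G(Z, o) = -24 (G(Z, o) = -27 + 3*1 = -27 + 3 = -24)
O(f) = 24 + f (O(f) = f - 1*(-24) = f + 24 = 24 + f)
O(1/(-101 + v))/(-55715) = (24 + 1/(-101 - 87))/(-55715) = (24 + 1/(-188))*(-1/55715) = (24 - 1/188)*(-1/55715) = (4511/188)*(-1/55715) = -4511/10474420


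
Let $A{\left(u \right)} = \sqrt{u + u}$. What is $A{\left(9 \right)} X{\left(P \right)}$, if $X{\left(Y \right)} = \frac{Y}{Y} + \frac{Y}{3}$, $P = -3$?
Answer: $0$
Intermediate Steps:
$X{\left(Y \right)} = 1 + \frac{Y}{3}$ ($X{\left(Y \right)} = 1 + Y \frac{1}{3} = 1 + \frac{Y}{3}$)
$A{\left(u \right)} = \sqrt{2} \sqrt{u}$ ($A{\left(u \right)} = \sqrt{2 u} = \sqrt{2} \sqrt{u}$)
$A{\left(9 \right)} X{\left(P \right)} = \sqrt{2} \sqrt{9} \left(1 + \frac{1}{3} \left(-3\right)\right) = \sqrt{2} \cdot 3 \left(1 - 1\right) = 3 \sqrt{2} \cdot 0 = 0$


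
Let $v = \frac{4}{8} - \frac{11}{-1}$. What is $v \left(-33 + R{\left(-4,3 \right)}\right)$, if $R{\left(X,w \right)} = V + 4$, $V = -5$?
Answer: $-391$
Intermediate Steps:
$R{\left(X,w \right)} = -1$ ($R{\left(X,w \right)} = -5 + 4 = -1$)
$v = \frac{23}{2}$ ($v = 4 \cdot \frac{1}{8} - -11 = \frac{1}{2} + 11 = \frac{23}{2} \approx 11.5$)
$v \left(-33 + R{\left(-4,3 \right)}\right) = \frac{23 \left(-33 - 1\right)}{2} = \frac{23}{2} \left(-34\right) = -391$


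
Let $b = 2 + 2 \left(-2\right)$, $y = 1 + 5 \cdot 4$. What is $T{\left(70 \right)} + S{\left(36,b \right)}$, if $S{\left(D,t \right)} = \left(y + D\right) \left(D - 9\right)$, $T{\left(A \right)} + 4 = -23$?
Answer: $1512$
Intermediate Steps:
$y = 21$ ($y = 1 + 20 = 21$)
$b = -2$ ($b = 2 - 4 = -2$)
$T{\left(A \right)} = -27$ ($T{\left(A \right)} = -4 - 23 = -27$)
$S{\left(D,t \right)} = \left(-9 + D\right) \left(21 + D\right)$ ($S{\left(D,t \right)} = \left(21 + D\right) \left(D - 9\right) = \left(21 + D\right) \left(-9 + D\right) = \left(-9 + D\right) \left(21 + D\right)$)
$T{\left(70 \right)} + S{\left(36,b \right)} = -27 + \left(-189 + 36^{2} + 12 \cdot 36\right) = -27 + \left(-189 + 1296 + 432\right) = -27 + 1539 = 1512$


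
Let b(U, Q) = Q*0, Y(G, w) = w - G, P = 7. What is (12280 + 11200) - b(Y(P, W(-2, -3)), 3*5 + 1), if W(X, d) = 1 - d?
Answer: 23480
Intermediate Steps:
b(U, Q) = 0
(12280 + 11200) - b(Y(P, W(-2, -3)), 3*5 + 1) = (12280 + 11200) - 1*0 = 23480 + 0 = 23480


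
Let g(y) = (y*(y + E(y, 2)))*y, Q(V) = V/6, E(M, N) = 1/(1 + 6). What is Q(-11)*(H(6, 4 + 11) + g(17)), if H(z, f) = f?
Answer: -127545/14 ≈ -9110.4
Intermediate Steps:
E(M, N) = 1/7
Q(V) = V/6 (Q(V) = V*(1/6) = V/6)
g(y) = y**2*(1/7 + y) (g(y) = (y*(y + 1/7))*y = (y*(1/7 + y))*y = y**2*(1/7 + y))
Q(-11)*(H(6, 4 + 11) + g(17)) = ((1/6)*(-11))*((4 + 11) + 17**2*(1/7 + 17)) = -11*(15 + 289*(120/7))/6 = -11*(15 + 34680/7)/6 = -11/6*34785/7 = -127545/14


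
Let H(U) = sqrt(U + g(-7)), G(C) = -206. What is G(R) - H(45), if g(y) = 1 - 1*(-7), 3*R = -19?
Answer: -206 - sqrt(53) ≈ -213.28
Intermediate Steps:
R = -19/3 (R = (1/3)*(-19) = -19/3 ≈ -6.3333)
g(y) = 8 (g(y) = 1 + 7 = 8)
H(U) = sqrt(8 + U) (H(U) = sqrt(U + 8) = sqrt(8 + U))
G(R) - H(45) = -206 - sqrt(8 + 45) = -206 - sqrt(53)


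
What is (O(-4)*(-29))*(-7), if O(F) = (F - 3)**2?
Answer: 9947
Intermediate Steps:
O(F) = (-3 + F)**2
(O(-4)*(-29))*(-7) = ((-3 - 4)**2*(-29))*(-7) = ((-7)**2*(-29))*(-7) = (49*(-29))*(-7) = -1421*(-7) = 9947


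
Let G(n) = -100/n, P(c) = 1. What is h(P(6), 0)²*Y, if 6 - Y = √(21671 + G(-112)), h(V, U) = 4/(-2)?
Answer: 24 - 2*√4247691/7 ≈ -564.86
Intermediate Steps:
h(V, U) = -2 (h(V, U) = 4*(-½) = -2)
Y = 6 - √4247691/14 (Y = 6 - √(21671 - 100/(-112)) = 6 - √(21671 - 100*(-1/112)) = 6 - √(21671 + 25/28) = 6 - √(606813/28) = 6 - √4247691/14 ≈ -141.21)
h(P(6), 0)²*Y = (-2)²*(6 - √4247691/14) = 4*(6 - √4247691/14) = 24 - 2*√4247691/7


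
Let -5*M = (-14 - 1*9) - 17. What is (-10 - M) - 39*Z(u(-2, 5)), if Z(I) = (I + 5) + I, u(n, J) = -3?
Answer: 21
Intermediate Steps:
Z(I) = 5 + 2*I (Z(I) = (5 + I) + I = 5 + 2*I)
M = 8 (M = -((-14 - 1*9) - 17)/5 = -((-14 - 9) - 17)/5 = -(-23 - 17)/5 = -⅕*(-40) = 8)
(-10 - M) - 39*Z(u(-2, 5)) = (-10 - 1*8) - 39*(5 + 2*(-3)) = (-10 - 8) - 39*(5 - 6) = -18 - 39*(-1) = -18 + 39 = 21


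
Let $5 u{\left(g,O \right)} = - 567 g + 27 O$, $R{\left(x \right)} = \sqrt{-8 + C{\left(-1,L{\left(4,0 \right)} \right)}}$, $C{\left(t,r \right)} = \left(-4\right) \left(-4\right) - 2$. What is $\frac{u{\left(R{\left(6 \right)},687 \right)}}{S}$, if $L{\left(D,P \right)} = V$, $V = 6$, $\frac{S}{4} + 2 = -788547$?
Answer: $- \frac{18549}{15770980} + \frac{567 \sqrt{6}}{15770980} \approx -0.0010881$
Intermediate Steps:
$S = -3154196$ ($S = -8 + 4 \left(-788547\right) = -8 - 3154188 = -3154196$)
$L{\left(D,P \right)} = 6$
$C{\left(t,r \right)} = 14$ ($C{\left(t,r \right)} = 16 - 2 = 14$)
$R{\left(x \right)} = \sqrt{6}$ ($R{\left(x \right)} = \sqrt{-8 + 14} = \sqrt{6}$)
$u{\left(g,O \right)} = - \frac{567 g}{5} + \frac{27 O}{5}$ ($u{\left(g,O \right)} = \frac{- 567 g + 27 O}{5} = - \frac{567 g}{5} + \frac{27 O}{5}$)
$\frac{u{\left(R{\left(6 \right)},687 \right)}}{S} = \frac{- \frac{567 \sqrt{6}}{5} + \frac{27}{5} \cdot 687}{-3154196} = \left(- \frac{567 \sqrt{6}}{5} + \frac{18549}{5}\right) \left(- \frac{1}{3154196}\right) = \left(\frac{18549}{5} - \frac{567 \sqrt{6}}{5}\right) \left(- \frac{1}{3154196}\right) = - \frac{18549}{15770980} + \frac{567 \sqrt{6}}{15770980}$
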